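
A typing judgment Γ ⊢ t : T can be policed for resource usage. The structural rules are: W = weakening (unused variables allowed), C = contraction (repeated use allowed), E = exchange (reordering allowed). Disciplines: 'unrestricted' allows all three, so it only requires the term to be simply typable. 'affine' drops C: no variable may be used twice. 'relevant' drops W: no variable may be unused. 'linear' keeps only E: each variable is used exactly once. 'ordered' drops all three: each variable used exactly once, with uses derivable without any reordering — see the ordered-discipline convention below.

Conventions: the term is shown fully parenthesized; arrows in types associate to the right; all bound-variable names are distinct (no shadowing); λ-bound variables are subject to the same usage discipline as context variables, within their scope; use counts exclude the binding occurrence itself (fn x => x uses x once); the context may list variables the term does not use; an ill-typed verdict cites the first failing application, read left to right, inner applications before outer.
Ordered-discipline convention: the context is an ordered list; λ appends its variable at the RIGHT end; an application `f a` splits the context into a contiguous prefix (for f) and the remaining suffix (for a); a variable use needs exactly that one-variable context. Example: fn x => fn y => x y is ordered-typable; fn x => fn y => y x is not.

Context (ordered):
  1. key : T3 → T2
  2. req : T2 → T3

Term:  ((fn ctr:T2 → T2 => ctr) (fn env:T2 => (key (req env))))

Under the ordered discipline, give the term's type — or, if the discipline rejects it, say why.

term : T2 → T2
variable uses: key: 1, req: 1, ctr [bound]: 1, env [bound]: 1
left-to-right use order: ctr, key, req, env
typing: the term checks, with type T2 → T2
all disciplines: ordered ✓; linear ✓; affine ✓; relevant ✓; unrestricted ✓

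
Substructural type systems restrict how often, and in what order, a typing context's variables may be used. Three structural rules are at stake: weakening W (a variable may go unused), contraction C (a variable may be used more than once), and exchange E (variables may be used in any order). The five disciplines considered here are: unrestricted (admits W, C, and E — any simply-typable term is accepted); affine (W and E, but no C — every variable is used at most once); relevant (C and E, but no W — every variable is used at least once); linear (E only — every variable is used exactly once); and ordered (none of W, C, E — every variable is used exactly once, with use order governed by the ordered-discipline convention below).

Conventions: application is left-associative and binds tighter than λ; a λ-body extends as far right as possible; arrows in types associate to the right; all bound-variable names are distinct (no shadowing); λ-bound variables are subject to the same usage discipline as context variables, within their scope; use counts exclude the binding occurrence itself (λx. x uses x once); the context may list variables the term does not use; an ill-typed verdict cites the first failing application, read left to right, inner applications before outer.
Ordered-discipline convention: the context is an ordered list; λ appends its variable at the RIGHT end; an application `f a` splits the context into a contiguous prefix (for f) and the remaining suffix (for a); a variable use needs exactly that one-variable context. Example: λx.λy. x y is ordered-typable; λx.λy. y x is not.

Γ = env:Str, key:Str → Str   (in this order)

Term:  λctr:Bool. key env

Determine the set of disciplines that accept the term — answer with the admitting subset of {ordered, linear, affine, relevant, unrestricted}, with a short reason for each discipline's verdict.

admitting disciplines: affine, unrestricted
usage: env: 1; key: 1; ctr (bound): 0
left-to-right use order: key, env
typing: well-typed — term : Bool → Str
ordered: ✗ — unused: ctr — weakening required
linear: ✗ — unused: ctr — weakening required
affine: ✓ — env, key, ctr: no repeats, contraction unneeded
relevant: ✗ — unused: ctr — weakening required
unrestricted: ✓ — type-checks (Bool → Str) and nothing is barred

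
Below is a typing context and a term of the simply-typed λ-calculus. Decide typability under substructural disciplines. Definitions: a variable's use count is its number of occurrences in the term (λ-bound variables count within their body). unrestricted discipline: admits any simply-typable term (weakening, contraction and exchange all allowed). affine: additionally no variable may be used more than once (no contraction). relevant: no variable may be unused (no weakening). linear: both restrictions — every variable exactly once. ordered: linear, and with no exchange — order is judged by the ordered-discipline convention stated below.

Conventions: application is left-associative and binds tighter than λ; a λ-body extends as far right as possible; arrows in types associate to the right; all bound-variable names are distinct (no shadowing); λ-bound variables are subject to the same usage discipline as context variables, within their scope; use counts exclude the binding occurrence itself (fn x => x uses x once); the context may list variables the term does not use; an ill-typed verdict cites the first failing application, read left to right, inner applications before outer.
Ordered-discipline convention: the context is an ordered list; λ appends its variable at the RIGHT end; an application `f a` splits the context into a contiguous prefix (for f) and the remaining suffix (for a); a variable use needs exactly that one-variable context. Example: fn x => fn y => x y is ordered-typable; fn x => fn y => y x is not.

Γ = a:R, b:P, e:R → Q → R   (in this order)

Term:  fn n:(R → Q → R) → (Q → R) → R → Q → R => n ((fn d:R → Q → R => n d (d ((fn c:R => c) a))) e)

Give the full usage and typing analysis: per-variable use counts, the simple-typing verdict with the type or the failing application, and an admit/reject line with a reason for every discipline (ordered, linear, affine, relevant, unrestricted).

use counts: a ×1; b ×0; e ×1; n (λ-bound) ×2; d (λ-bound) ×2; c (λ-bound) ×1
order of uses: n, n, d, d, c, a, e
typing: well-typed — term : ((R → Q → R) → (Q → R) → R → Q → R) → (Q → R) → R → Q → R
ordered: ✗, needs contraction — n ×2, d ×2; b left unused
linear: ✗, needs contraction — n ×2, d ×2; b left unused
affine: ✗, needs contraction — n ×2, d ×2
relevant: ✗, b left unused
unrestricted: ✓, typability at ((R → Q → R) → (Q → R) → R → Q → R) → (Q → R) → R → Q → R is all that's needed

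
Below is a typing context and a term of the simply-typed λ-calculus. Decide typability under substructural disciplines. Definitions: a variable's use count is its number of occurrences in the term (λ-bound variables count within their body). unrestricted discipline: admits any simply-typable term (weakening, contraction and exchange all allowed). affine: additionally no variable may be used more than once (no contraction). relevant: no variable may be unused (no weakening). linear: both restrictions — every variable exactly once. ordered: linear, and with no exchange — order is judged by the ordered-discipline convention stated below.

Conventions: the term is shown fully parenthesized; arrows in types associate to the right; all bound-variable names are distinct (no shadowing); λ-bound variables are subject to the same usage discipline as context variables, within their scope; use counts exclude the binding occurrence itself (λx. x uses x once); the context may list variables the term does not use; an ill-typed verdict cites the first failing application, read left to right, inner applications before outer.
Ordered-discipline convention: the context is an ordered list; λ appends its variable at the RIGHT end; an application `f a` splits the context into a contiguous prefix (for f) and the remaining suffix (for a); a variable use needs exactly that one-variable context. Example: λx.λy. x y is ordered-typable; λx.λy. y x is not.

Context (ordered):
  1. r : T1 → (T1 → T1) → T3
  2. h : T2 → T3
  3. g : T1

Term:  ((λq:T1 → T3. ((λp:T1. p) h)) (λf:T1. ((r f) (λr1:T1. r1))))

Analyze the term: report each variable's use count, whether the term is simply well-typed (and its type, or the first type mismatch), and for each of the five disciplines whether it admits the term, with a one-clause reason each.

usage: r=1, h=1, g=0, q (bound)=0, p (bound)=1, f (bound)=1, r1 (bound)=1
uses in reading order: p, h, r, f, r1
typing: ill-typed: an application expects T1 but receives T2 → T3
ordered: ✗, a type mismatch blocks all five
linear: ✗, the type mismatch rejects it
affine: ✗, not simply typable
relevant: ✗, fails simple typing
unrestricted: ✗, a type mismatch blocks all five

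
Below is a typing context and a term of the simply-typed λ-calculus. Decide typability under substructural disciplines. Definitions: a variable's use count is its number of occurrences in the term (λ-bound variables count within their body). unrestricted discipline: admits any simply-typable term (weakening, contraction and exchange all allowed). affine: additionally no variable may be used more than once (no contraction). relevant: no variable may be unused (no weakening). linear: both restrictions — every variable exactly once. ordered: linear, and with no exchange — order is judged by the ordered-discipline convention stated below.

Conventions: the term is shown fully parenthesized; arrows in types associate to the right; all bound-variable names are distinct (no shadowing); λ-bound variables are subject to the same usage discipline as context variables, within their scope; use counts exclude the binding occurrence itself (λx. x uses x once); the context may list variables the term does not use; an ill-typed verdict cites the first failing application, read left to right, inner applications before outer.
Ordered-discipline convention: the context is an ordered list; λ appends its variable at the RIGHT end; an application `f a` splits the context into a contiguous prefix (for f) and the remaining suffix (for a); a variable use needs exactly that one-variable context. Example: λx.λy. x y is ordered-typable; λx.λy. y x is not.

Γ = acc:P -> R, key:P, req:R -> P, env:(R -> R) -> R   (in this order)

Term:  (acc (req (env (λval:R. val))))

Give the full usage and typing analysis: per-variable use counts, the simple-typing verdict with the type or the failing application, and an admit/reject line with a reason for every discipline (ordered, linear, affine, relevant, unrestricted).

use counts: acc: 1×, key: 0×, req: 1×, env: 1×, val (λ-bound): 1×
use order (left to right): acc, req, env, val
typing: the term checks, with type R
ordered ✗ (unused: key — weakening required)
linear ✗ (unused: key — weakening required)
affine ✓ (at most one use each (acc, key, req, env, val))
relevant ✗ (unused: key — weakening required)
unrestricted ✓ (well-typed at R; no restrictions here)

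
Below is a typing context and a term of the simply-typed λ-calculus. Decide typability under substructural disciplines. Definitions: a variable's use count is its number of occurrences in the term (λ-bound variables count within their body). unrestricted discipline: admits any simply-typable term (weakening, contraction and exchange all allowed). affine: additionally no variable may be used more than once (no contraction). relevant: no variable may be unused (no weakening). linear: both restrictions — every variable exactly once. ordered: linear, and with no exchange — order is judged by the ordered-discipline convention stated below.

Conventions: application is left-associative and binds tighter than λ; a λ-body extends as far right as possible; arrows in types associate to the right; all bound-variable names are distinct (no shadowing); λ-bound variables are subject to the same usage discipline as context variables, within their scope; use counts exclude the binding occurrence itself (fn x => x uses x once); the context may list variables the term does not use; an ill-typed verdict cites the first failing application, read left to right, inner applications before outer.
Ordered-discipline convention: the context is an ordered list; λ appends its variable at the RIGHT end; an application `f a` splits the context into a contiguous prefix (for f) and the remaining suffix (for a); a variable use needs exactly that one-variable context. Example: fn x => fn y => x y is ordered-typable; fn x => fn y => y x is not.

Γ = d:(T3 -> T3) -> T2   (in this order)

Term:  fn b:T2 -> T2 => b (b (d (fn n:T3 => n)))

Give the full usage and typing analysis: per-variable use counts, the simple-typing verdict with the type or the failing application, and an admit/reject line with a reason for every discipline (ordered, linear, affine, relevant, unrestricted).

usage: d ×1, b (λ-bound) ×2, n (λ-bound) ×1
order of uses: b, b, d, n
typing: well-typed at (T2 -> T2) -> T2
ordered: ✗, b ×2 used more than once (contraction)
linear: ✗, b ×2 used more than once (contraction)
affine: ✗, b ×2 used more than once (contraction)
relevant: ✓, at least one use each (d, b, n)
unrestricted: ✓, simply typable at (T2 -> T2) -> T2; W, C, E all held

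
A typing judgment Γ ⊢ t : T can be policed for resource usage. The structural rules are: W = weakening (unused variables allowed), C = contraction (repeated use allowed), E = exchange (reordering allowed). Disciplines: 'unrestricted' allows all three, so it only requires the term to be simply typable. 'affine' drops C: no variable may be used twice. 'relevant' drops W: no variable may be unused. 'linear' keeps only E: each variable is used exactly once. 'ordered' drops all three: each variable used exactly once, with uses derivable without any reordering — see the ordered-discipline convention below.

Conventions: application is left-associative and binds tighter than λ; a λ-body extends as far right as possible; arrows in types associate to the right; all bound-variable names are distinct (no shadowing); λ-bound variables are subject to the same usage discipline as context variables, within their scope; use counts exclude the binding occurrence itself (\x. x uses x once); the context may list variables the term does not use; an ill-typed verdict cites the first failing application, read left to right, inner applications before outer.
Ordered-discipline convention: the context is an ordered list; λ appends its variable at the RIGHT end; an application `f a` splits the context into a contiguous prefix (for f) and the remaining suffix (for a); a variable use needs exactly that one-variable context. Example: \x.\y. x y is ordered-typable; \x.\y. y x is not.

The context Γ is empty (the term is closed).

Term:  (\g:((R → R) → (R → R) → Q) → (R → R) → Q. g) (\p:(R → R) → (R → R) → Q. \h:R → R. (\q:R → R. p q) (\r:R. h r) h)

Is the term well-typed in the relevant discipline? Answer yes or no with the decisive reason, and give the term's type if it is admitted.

yes — none of g, p, h, q, r goes unused; term : ((R → R) → (R → R) → Q) → (R → R) → Q
usage: g (bound) ×1, p (bound) ×1, h (bound) ×2, q (bound) ×1, r (bound) ×1
uses in reading order: g, p, q, h, r, h
typing: well-typed — term : ((R → R) → (R → R) → Q) → (R → R) → Q
all disciplines: ordered ✗ · linear ✗ · affine ✗ · relevant ✓ · unrestricted ✓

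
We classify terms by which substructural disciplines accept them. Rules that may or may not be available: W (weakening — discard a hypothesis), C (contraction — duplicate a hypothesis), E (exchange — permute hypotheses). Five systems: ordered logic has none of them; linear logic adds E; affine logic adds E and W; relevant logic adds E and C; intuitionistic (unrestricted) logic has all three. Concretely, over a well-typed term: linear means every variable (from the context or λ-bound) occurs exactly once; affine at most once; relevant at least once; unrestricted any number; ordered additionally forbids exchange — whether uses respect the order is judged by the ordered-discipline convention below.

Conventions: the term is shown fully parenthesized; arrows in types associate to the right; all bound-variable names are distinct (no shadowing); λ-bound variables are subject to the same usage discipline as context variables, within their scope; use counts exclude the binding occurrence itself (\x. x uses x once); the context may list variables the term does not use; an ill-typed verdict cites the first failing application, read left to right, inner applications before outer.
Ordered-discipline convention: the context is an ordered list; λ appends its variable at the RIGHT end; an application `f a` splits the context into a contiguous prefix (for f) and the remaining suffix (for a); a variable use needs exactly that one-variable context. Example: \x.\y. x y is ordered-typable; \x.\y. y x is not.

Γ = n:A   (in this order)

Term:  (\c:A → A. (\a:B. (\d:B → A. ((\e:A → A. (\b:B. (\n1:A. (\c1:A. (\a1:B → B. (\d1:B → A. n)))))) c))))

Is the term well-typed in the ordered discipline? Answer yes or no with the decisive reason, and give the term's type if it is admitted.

no — unused: a, d, e, b, n1, c1, a1, d1 — weakening required
variable uses: n: 1; c (λ-bound): 1; a (λ-bound): 0; d (λ-bound): 0; e (λ-bound): 0; b (λ-bound): 0; n1 (λ-bound): 0; c1 (λ-bound): 0; a1 (λ-bound): 0; d1 (λ-bound): 0
uses in reading order: n, c
typing: well-typed at (A → A) → B → (B → A) → B → A → A → (B → B) → (B → A) → A
summary: ordered ✗, linear ✗, affine ✓, relevant ✗, unrestricted ✓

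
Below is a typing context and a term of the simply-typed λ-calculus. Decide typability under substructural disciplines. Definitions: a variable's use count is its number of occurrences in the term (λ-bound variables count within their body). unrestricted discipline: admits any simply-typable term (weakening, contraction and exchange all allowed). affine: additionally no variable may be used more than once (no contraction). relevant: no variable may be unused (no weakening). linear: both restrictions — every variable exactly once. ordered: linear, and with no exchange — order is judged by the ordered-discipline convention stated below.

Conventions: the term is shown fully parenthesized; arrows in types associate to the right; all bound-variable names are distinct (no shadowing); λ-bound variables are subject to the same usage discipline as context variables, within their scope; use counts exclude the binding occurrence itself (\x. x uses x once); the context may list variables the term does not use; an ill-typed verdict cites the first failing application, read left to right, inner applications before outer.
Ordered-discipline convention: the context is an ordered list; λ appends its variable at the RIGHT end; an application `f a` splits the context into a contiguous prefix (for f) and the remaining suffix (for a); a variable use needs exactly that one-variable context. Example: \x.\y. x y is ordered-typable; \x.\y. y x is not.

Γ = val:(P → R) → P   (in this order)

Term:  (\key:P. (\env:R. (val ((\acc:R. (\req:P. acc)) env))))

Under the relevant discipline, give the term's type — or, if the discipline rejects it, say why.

not well-typed under relevant — unused: key, req — weakening required
use counts: val: 1×, key (bound): 0×, env (bound): 1×, acc (bound): 1×, req (bound): 0×
left-to-right use order: val, acc, env
typing: well-typed — term : P → R → P
per-discipline verdicts: ordered ✗ | linear ✗ | affine ✓ | relevant ✗ | unrestricted ✓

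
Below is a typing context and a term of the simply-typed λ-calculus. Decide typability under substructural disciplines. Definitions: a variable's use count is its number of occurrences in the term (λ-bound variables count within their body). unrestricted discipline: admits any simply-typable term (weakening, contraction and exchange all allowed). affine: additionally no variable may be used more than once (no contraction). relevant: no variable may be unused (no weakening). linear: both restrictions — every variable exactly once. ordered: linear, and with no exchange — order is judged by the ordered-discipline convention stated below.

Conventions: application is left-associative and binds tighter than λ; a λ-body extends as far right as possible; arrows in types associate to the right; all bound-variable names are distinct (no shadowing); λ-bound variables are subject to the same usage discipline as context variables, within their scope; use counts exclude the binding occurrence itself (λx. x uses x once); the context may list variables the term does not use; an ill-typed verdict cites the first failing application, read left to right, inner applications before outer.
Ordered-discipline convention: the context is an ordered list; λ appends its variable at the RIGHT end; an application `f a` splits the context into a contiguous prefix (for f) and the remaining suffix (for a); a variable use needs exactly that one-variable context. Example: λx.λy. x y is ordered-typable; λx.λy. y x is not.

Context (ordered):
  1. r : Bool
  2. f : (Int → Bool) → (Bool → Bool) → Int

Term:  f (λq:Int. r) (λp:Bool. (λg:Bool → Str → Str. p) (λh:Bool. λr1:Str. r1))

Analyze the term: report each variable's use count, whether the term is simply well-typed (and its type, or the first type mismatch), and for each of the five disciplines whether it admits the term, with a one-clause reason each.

variable uses: r: 1, f: 1, q (λ-bound): 0, p (λ-bound): 1, g (λ-bound): 0, h (λ-bound): 0, r1 (λ-bound): 1
uses in reading order: f, r, p, r1
typing: well-typed — term : Int
ordered: ✗ — q, g, h left unused
linear: ✗ — q, g, h left unused
affine: ✓ — no duplicate uses among r, f, q, p, g, h, r1
relevant: ✗ — q, g, h left unused
unrestricted: ✓ — simply typable at Int; W, C, E all held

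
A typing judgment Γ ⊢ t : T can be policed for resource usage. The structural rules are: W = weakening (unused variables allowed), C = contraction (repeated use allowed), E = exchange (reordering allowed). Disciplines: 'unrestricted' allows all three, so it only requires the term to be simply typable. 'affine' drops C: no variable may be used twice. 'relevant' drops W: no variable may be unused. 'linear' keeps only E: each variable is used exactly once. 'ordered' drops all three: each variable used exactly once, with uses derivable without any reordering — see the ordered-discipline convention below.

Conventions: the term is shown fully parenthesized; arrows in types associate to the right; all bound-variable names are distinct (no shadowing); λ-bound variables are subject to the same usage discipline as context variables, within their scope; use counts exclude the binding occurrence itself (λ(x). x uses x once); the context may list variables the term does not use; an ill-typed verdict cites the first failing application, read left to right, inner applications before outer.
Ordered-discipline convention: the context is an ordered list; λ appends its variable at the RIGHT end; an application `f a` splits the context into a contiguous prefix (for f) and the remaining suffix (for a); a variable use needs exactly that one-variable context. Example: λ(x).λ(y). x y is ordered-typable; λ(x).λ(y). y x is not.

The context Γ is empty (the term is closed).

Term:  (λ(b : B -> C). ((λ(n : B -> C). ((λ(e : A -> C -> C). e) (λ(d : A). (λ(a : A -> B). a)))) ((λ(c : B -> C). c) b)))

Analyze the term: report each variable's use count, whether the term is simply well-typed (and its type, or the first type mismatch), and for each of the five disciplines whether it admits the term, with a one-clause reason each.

use counts: b [bound]: 1×; n [bound]: 0×; e [bound]: 1×; d [bound]: 0×; a [bound]: 1×; c [bound]: 1×
order of uses: e, a, c, b
typing: ill-typed: an application expects A -> C -> C but receives A -> (A -> B) -> A -> B
ordered ✗ (a type mismatch blocks all five)
linear ✗ (the type mismatch rejects it)
affine ✗ (not simply typable)
relevant ✗ (fails simple typing)
unrestricted ✗ (a type mismatch blocks all five)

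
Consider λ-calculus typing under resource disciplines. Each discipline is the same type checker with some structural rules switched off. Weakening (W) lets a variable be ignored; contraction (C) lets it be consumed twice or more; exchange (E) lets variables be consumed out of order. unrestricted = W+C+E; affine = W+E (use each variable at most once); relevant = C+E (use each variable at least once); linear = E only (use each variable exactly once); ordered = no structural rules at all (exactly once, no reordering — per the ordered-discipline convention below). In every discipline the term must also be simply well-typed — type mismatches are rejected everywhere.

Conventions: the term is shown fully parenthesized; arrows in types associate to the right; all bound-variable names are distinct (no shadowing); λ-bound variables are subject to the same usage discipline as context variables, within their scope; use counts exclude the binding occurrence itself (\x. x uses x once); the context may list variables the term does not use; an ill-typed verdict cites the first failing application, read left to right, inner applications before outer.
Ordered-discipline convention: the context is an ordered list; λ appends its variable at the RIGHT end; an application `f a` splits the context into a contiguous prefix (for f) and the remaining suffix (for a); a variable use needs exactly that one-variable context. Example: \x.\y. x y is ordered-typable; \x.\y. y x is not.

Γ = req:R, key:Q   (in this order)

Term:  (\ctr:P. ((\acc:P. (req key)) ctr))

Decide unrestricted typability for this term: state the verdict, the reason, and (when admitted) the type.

no — a type mismatch blocks all five
use counts: req: 1; key: 1; ctr (bound): 1; acc (bound): 0
uses in reading order: req, key, ctr
typing: ill-typed: non-arrow in function slot: R
across the five disciplines: ordered ✗ | linear ✗ | affine ✗ | relevant ✗ | unrestricted ✗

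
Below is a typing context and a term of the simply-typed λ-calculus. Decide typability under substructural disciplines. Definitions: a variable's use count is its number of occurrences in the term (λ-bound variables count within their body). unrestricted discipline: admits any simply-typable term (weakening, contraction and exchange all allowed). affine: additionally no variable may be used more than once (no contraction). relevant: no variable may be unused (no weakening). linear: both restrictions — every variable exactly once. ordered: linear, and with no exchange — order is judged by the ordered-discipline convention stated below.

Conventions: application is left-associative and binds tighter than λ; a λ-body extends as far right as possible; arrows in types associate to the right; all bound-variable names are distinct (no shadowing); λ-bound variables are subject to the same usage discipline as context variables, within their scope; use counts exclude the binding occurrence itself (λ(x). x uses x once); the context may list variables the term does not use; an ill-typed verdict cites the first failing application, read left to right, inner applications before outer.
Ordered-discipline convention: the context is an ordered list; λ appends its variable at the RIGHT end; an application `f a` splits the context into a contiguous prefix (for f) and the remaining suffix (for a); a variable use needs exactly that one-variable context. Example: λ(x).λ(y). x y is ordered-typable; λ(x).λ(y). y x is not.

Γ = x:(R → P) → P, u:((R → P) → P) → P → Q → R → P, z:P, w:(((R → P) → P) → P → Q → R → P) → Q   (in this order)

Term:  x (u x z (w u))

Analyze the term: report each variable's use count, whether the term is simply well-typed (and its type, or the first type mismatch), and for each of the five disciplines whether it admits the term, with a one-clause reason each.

usage: x: 2×; u: 2×; z: 1×; w: 1×
left-to-right use order: x, u, x, z, w, u
typing: well-typed — term : P
ordered ✗ (repeated use of x ×2, u ×2)
linear ✗ (repeated use of x ×2, u ×2)
affine ✗ (repeated use of x ×2, u ×2)
relevant ✓ (every one of x, u, z, w appears)
unrestricted ✓ (type-checks (P) and nothing is barred)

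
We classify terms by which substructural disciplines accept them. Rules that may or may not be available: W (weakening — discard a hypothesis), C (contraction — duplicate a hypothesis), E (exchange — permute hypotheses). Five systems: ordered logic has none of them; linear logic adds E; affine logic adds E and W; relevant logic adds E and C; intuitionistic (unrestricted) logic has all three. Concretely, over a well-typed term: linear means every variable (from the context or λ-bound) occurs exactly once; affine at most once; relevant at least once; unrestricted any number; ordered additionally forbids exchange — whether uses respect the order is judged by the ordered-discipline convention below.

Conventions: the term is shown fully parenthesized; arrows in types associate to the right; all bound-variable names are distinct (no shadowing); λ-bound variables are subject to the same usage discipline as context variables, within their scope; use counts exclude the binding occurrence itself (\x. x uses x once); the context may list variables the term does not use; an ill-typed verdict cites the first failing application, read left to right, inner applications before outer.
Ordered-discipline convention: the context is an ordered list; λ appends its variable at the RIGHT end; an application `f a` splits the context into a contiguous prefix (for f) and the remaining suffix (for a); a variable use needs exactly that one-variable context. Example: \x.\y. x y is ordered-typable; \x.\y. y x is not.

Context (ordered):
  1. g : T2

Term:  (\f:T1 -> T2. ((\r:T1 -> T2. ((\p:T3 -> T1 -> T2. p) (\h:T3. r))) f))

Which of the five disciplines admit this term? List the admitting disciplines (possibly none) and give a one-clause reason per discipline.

admitted by: affine, unrestricted
usage: g=0; f (bound)=1; r (bound)=1; p (bound)=1; h (bound)=0
left-to-right use order: p, r, f
typing: well-typed — term : (T1 -> T2) -> T3 -> T1 -> T2
ordered: ✗, unused: g, h — weakening required
linear: ✗, unused: g, h — weakening required
affine: ✓, no duplicate uses among g, f, r, p, h
relevant: ✗, unused: g, h — weakening required
unrestricted: ✓, simply typable at (T1 -> T2) -> T3 -> T1 -> T2; W, C, E all held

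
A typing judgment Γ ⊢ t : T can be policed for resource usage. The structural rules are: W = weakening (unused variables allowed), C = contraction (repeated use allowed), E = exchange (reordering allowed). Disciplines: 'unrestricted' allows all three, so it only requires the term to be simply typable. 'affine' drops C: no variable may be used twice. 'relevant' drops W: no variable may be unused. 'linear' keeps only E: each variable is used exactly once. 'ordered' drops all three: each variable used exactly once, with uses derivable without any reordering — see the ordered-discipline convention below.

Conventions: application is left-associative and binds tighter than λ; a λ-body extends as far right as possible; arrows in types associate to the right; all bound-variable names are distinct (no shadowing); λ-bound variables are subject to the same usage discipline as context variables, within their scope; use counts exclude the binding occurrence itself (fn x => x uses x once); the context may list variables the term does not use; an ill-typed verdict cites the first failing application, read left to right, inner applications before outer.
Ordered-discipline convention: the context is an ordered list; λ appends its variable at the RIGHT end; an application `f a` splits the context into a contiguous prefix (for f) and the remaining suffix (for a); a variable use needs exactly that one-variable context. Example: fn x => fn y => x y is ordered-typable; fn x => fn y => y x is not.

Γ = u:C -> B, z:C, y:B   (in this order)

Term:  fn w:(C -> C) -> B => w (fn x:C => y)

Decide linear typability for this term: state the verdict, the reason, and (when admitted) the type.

no — not simply typable
variable uses: u ×0; z ×0; y ×1; w [bound] ×1; x [bound] ×0
use order (left to right): w, y
typing: ill-typed: argument of type C -> B where C -> C is required
summary: ordered ✗; linear ✗; affine ✗; relevant ✗; unrestricted ✗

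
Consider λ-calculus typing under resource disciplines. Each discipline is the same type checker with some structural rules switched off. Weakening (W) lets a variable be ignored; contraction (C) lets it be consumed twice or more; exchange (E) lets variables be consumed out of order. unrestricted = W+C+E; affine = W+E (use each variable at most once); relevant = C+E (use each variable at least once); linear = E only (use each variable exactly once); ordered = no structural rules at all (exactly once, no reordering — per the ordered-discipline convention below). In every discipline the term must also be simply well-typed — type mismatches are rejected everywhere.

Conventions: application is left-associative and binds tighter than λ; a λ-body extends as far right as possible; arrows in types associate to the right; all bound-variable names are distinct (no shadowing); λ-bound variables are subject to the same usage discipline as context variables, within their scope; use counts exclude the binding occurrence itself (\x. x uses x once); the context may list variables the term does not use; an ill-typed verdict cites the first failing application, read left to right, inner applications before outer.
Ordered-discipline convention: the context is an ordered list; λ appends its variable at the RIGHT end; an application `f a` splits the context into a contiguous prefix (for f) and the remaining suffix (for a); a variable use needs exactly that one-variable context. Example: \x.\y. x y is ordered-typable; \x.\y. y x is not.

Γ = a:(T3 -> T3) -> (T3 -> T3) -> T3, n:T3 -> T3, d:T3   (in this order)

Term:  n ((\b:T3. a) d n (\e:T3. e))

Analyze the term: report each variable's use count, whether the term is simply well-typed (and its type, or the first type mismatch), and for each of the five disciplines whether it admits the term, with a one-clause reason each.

counts: a: 1×, n: 2×, d: 1×, b (λ-bound): 0×, e (λ-bound): 1×
uses in reading order: n, a, d, n, e
typing: well-typed at T3
ordered: ✗, n ×2 used more than once (contraction); b left unused
linear: ✗, n ×2 used more than once (contraction); b left unused
affine: ✗, n ×2 used more than once (contraction)
relevant: ✗, b left unused
unrestricted: ✓, simply typable at T3; W, C, E all held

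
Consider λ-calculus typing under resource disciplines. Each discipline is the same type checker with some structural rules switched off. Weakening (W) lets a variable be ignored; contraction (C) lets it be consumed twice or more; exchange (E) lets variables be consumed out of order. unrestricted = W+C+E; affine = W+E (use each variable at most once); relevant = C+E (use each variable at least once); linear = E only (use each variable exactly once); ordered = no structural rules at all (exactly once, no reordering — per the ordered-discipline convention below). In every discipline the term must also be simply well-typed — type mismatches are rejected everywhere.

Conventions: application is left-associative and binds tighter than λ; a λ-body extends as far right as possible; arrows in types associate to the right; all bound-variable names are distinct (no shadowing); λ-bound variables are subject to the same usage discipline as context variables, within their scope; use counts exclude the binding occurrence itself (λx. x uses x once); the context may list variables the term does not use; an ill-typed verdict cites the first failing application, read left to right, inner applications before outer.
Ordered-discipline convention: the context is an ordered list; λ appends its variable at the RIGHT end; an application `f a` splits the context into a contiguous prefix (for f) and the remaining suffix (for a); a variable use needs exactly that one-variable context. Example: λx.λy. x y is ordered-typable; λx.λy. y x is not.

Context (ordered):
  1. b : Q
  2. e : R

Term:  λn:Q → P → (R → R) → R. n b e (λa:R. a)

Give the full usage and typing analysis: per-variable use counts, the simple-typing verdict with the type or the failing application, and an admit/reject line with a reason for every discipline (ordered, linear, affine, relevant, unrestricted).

counts: b: 1×, e: 1×, n (λ-bound): 1×, a (λ-bound): 1×
left-to-right use order: n, b, e, a
typing: ill-typed: a function awaiting P gets R
ordered: ✗, a type mismatch blocks all five
linear: ✗, the type mismatch rejects it
affine: ✗, not simply typable
relevant: ✗, fails simple typing
unrestricted: ✗, a type mismatch blocks all five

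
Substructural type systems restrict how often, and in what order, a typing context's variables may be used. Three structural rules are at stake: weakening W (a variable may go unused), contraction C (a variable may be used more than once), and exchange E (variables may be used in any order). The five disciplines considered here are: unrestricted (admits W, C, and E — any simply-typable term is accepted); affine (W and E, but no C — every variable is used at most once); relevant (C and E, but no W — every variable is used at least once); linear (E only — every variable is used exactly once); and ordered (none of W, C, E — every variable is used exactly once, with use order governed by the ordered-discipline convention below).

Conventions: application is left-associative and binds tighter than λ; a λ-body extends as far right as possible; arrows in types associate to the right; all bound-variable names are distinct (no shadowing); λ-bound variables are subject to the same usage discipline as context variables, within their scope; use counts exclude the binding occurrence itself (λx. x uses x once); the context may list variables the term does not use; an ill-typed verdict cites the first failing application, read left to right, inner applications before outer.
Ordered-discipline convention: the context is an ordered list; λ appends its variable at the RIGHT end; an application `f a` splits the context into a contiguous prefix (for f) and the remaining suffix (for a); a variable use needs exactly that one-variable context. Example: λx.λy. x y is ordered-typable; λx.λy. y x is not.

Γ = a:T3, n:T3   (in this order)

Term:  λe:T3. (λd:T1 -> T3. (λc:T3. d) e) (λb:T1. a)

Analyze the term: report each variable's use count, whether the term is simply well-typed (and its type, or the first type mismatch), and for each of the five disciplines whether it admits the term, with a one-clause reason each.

usage: a: 1×; n: 0×; e (bound): 1×; d (bound): 1×; c (bound): 0×; b (bound): 0×
order of uses: d, e, a
typing: the term checks, with type T3 -> T1 -> T3
ordered ✗ (n, c, b never used (weakening))
linear ✗ (n, c, b never used (weakening))
affine ✓ (at most one use each (a, n, e, d, c, b))
relevant ✗ (n, c, b never used (weakening))
unrestricted ✓ (type-checks (T3 -> T1 -> T3) and nothing is barred)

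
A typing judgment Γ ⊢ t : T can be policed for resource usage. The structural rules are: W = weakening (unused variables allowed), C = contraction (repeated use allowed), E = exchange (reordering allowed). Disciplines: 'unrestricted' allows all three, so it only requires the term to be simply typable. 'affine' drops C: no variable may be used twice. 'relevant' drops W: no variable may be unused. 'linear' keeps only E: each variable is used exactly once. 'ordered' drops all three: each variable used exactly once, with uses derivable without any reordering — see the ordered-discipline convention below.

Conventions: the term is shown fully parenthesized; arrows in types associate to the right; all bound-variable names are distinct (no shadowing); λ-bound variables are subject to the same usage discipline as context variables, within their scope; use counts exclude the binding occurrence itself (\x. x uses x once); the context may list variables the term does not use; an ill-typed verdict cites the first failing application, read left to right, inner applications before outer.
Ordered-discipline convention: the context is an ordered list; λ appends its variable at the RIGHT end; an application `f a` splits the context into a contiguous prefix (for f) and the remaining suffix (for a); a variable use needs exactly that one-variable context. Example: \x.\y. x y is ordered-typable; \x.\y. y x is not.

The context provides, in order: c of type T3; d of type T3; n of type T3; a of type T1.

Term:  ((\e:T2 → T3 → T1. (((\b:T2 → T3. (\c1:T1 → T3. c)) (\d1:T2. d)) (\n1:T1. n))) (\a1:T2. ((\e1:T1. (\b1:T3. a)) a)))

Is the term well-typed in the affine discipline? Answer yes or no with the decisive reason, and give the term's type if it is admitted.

no — repeated use of a ×2
usage: c ×1; d ×1; n ×1; a ×2; e (λ-bound) ×0; b (λ-bound) ×0; c1 (λ-bound) ×0; d1 (λ-bound) ×0; n1 (λ-bound) ×0; a1 (λ-bound) ×0; e1 (λ-bound) ×0; b1 (λ-bound) ×0
use order (left to right): c, d, n, a, a
typing: the term checks, with type T3
across the five disciplines: ordered ✗, linear ✗, affine ✗, relevant ✗, unrestricted ✓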